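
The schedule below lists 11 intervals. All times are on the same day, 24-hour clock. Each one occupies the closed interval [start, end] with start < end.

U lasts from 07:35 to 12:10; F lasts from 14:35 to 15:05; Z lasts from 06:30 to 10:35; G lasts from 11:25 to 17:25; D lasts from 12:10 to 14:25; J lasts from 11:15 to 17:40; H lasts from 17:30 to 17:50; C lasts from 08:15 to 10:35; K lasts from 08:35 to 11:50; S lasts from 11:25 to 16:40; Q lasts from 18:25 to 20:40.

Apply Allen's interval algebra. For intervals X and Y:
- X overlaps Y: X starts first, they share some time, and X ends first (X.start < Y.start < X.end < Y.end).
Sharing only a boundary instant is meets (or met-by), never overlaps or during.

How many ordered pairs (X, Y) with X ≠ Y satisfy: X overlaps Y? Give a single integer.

10

Checking all 110 ordered pairs for relation 'overlaps'; matching pairs in alphabetical order:
(C, K): C overlaps K ✓
(J, H): J overlaps H ✓
(K, G): K overlaps G ✓
(K, J): K overlaps J ✓
(K, S): K overlaps S ✓
(U, G): U overlaps G ✓
(U, J): U overlaps J ✓
(U, S): U overlaps S ✓
(Z, K): Z overlaps K ✓
(Z, U): Z overlaps U ✓
Count: 10.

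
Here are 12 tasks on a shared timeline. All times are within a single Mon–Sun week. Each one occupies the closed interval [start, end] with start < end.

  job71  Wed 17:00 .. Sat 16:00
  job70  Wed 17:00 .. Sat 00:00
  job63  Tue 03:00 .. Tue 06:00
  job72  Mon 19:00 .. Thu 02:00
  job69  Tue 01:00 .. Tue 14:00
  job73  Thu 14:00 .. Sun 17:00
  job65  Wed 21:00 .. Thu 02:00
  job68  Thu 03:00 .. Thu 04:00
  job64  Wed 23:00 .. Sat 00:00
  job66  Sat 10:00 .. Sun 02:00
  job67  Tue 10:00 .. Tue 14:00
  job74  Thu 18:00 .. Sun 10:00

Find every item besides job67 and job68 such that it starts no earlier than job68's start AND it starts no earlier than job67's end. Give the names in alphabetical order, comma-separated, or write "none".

job66, job73, job74

Conditions: its start is no earlier than job68's start (X.start >= Thu 03:00) AND its start is no earlier than job67's end (X.start >= Tue 14:00).
job63: start Tue 03:00 >= Thu 03:00? ✗; start Tue 03:00 >= Tue 14:00? ✗ → no.
job64: start Wed 23:00 >= Thu 03:00? ✗; start Wed 23:00 >= Tue 14:00? ✓ → no.
job65: start Wed 21:00 >= Thu 03:00? ✗; start Wed 21:00 >= Tue 14:00? ✓ → no.
job66: start Sat 10:00 >= Thu 03:00? ✓; start Sat 10:00 >= Tue 14:00? ✓ → yes.
job69: start Tue 01:00 >= Thu 03:00? ✗; start Tue 01:00 >= Tue 14:00? ✗ → no.
job70: start Wed 17:00 >= Thu 03:00? ✗; start Wed 17:00 >= Tue 14:00? ✓ → no.
job71: start Wed 17:00 >= Thu 03:00? ✗; start Wed 17:00 >= Tue 14:00? ✓ → no.
job72: start Mon 19:00 >= Thu 03:00? ✗; start Mon 19:00 >= Tue 14:00? ✗ → no.
job73: start Thu 14:00 >= Thu 03:00? ✓; start Thu 14:00 >= Tue 14:00? ✓ → yes.
job74: start Thu 18:00 >= Thu 03:00? ✓; start Thu 18:00 >= Tue 14:00? ✓ → yes.
Result: job66, job73, job74.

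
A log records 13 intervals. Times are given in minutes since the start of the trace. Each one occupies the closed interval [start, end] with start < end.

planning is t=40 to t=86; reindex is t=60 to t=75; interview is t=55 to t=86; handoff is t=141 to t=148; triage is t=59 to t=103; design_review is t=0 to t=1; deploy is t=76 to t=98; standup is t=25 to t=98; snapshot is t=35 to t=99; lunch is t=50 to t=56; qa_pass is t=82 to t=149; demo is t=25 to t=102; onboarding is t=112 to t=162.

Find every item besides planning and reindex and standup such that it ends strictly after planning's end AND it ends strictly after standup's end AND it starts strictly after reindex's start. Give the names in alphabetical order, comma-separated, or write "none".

handoff, onboarding, qa_pass

Conditions: its end is strictly after planning's end (X.end > t=86) AND its end is strictly after standup's end (X.end > t=98) AND its start is strictly after reindex's start (X.start > t=60).
demo: end t=102 > t=86? ✓; end t=102 > t=98? ✓; start t=25 > t=60? ✗ → no.
deploy: end t=98 > t=86? ✓; end t=98 > t=98? ✗; start t=76 > t=60? ✓ → no.
design_review: end t=1 > t=86? ✗; end t=1 > t=98? ✗; start t=0 > t=60? ✗ → no.
handoff: end t=148 > t=86? ✓; end t=148 > t=98? ✓; start t=141 > t=60? ✓ → yes.
interview: end t=86 > t=86? ✗; end t=86 > t=98? ✗; start t=55 > t=60? ✗ → no.
lunch: end t=56 > t=86? ✗; end t=56 > t=98? ✗; start t=50 > t=60? ✗ → no.
onboarding: end t=162 > t=86? ✓; end t=162 > t=98? ✓; start t=112 > t=60? ✓ → yes.
qa_pass: end t=149 > t=86? ✓; end t=149 > t=98? ✓; start t=82 > t=60? ✓ → yes.
snapshot: end t=99 > t=86? ✓; end t=99 > t=98? ✓; start t=35 > t=60? ✗ → no.
triage: end t=103 > t=86? ✓; end t=103 > t=98? ✓; start t=59 > t=60? ✗ → no.
Result: handoff, onboarding, qa_pass.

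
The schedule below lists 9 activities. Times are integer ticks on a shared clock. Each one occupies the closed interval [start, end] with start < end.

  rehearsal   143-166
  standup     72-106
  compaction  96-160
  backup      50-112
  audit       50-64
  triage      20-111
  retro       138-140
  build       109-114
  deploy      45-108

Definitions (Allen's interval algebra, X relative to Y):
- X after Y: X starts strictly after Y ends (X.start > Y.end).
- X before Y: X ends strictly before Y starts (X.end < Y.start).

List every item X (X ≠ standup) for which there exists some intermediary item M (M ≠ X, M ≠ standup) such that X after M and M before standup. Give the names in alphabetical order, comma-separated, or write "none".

build, compaction, rehearsal, retro

Target standup = [72, 106].
Intermediaries M with M before standup: audit.
Via audit — items with X after audit: build, compaction, rehearsal, retro.
Union: build, compaction, rehearsal, retro.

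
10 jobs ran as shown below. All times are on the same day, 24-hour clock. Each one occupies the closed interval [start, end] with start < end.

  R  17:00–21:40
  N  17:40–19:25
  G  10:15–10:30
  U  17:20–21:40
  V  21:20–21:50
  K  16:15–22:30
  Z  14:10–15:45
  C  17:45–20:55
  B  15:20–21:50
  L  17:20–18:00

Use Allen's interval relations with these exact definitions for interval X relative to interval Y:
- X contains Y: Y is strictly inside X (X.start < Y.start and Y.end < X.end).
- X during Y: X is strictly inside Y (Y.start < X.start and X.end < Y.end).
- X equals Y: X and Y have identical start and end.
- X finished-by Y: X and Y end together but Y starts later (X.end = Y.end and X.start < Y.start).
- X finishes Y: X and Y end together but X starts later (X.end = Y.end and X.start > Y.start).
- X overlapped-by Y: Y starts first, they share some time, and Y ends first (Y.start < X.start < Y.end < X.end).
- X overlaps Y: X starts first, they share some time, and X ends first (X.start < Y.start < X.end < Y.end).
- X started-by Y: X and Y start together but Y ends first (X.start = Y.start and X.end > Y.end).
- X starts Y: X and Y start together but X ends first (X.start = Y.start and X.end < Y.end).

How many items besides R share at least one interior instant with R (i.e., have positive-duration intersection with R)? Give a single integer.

Target R = [17:00, 21:40].
B [15:20, 21:50] → contains → counts.
C [17:45, 20:55] → during → counts.
G [10:15, 10:30] → before → no.
K [16:15, 22:30] → contains → counts.
L [17:20, 18:00] → during → counts.
N [17:40, 19:25] → during → counts.
U [17:20, 21:40] → finishes → counts.
V [21:20, 21:50] → overlapped-by → counts.
Z [14:10, 15:45] → before → no.
Total: 7.

7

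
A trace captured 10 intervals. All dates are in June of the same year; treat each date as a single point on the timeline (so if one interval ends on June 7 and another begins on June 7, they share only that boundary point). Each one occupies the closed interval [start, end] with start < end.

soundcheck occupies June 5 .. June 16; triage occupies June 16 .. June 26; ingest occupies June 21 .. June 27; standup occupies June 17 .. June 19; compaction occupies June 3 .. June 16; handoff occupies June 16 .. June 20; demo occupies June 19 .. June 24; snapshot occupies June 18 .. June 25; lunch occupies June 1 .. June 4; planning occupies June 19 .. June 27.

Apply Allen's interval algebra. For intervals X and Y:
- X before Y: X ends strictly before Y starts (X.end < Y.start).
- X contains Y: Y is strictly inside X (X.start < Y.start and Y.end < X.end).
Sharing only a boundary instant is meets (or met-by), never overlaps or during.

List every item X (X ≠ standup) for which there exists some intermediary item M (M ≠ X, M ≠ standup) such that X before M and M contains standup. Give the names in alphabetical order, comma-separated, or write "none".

lunch

Target standup = [June 17, June 19].
Intermediaries M with M contains standup: handoff, triage.
Via handoff — items with X before handoff: lunch.
Via triage — items with X before triage: lunch.
Union: lunch.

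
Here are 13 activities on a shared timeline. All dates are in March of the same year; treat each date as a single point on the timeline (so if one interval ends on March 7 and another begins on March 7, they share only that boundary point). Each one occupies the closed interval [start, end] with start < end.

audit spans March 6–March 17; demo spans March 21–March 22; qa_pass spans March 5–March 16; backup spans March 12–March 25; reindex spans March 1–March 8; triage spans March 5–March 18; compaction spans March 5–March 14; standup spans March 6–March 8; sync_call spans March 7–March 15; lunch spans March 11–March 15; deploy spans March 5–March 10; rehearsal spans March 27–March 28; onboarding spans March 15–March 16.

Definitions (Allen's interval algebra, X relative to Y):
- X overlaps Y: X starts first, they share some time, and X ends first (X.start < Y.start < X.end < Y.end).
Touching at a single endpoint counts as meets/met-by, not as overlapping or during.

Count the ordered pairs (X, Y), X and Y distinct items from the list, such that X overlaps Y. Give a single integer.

Checking all 156 ordered pairs for relation 'overlaps'; matching pairs in alphabetical order:
(audit, backup): audit overlaps backup ✓
(compaction, audit): compaction overlaps audit ✓
(compaction, backup): compaction overlaps backup ✓
(compaction, lunch): compaction overlaps lunch ✓
(compaction, sync_call): compaction overlaps sync_call ✓
(deploy, audit): deploy overlaps audit ✓
(deploy, sync_call): deploy overlaps sync_call ✓
(lunch, backup): lunch overlaps backup ✓
(qa_pass, audit): qa_pass overlaps audit ✓
(qa_pass, backup): qa_pass overlaps backup ✓
(reindex, audit): reindex overlaps audit ✓
(reindex, compaction): reindex overlaps compaction ✓
(reindex, deploy): reindex overlaps deploy ✓
(reindex, qa_pass): reindex overlaps qa_pass ✓
(reindex, sync_call): reindex overlaps sync_call ✓
(reindex, triage): reindex overlaps triage ✓
(standup, sync_call): standup overlaps sync_call ✓
(sync_call, backup): sync_call overlaps backup ✓
(triage, backup): triage overlaps backup ✓
Count: 19.

19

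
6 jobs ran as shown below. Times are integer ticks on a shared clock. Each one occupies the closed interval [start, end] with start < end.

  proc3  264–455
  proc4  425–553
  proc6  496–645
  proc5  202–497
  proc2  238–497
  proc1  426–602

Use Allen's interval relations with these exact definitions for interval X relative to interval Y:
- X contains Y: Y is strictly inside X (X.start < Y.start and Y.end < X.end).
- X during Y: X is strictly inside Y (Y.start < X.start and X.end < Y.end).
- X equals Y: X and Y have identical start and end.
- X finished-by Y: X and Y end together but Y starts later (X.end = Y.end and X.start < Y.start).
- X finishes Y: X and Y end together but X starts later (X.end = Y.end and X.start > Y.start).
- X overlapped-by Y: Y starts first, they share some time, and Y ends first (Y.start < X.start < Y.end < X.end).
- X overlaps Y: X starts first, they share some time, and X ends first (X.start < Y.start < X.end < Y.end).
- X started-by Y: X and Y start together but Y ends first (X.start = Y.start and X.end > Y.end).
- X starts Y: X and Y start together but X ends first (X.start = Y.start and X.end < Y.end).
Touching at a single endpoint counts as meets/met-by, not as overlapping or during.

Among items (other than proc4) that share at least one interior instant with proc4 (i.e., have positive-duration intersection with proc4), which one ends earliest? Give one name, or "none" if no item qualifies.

proc3

Target proc4 = [425, 553].
proc1 [426, 602] → overlapped-by → candidate.
proc2 [238, 497] → overlaps → candidate.
proc3 [264, 455] → overlaps → candidate.
proc5 [202, 497] → overlaps → candidate.
proc6 [496, 645] → overlapped-by → candidate.
Among candidates, earliest end is 455 → proc3.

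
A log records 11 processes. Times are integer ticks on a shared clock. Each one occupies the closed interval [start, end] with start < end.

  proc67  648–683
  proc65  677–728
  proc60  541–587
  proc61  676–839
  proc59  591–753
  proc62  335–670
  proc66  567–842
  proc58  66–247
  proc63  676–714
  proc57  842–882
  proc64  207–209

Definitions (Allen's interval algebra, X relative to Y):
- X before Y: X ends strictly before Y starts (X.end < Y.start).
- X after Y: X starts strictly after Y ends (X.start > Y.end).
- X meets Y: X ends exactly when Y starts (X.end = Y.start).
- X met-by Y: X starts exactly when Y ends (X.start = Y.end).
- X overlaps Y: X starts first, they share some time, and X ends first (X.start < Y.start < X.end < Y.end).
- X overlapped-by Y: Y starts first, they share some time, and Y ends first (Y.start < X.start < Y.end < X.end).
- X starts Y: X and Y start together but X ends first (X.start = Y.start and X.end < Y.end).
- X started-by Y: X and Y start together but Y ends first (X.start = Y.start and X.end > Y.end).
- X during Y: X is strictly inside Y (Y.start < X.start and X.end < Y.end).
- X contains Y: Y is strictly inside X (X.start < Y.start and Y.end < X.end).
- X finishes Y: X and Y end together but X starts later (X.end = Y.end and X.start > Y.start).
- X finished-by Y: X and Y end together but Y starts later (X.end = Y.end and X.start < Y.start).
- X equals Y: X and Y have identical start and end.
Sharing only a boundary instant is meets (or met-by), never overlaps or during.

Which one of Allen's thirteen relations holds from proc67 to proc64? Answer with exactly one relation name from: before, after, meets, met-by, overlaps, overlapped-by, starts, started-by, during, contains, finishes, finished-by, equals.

after

proc67 = [648, 683]; proc64 = [207, 209].
Compare endpoints: proc67.start > proc64.start, proc67.start > proc64.end, proc67.end > proc64.start, proc67.end > proc64.end.
That pattern is 'after'.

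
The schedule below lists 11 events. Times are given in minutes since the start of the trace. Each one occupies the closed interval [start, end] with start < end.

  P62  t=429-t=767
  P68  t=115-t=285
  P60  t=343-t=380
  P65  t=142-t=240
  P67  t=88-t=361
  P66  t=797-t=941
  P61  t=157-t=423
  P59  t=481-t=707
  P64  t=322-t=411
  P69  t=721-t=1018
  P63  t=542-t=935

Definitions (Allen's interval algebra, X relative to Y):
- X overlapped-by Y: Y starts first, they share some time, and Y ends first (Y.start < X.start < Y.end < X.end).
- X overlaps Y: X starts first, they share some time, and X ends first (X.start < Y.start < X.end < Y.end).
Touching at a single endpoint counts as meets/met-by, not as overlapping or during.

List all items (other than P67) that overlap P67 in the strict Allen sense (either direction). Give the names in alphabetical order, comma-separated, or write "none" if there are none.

Target P67 = [t=88, t=361].
P59 [t=481, t=707] → after → no.
P60 [t=343, t=380] → overlapped-by → yes.
P61 [t=157, t=423] → overlapped-by → yes.
P62 [t=429, t=767] → after → no.
P63 [t=542, t=935] → after → no.
P64 [t=322, t=411] → overlapped-by → yes.
P65 [t=142, t=240] → during → no.
P66 [t=797, t=941] → after → no.
P68 [t=115, t=285] → during → no.
P69 [t=721, t=1018] → after → no.
Result: P60, P61, P64.

P60, P61, P64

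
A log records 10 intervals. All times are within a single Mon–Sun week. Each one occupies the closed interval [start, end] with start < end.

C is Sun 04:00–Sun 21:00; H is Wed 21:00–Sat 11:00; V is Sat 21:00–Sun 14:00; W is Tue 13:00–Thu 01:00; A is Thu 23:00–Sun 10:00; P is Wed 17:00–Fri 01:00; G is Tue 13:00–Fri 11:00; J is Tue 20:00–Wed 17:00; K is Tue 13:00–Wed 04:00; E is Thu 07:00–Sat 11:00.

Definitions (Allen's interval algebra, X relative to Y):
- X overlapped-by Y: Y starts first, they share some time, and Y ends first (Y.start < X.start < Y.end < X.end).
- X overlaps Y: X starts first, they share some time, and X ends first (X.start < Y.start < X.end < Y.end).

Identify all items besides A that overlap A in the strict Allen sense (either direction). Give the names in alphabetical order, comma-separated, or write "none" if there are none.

C, E, G, H, P, V

Target A = [Thu 23:00, Sun 10:00].
C [Sun 04:00, Sun 21:00] → overlapped-by → yes.
E [Thu 07:00, Sat 11:00] → overlaps → yes.
G [Tue 13:00, Fri 11:00] → overlaps → yes.
H [Wed 21:00, Sat 11:00] → overlaps → yes.
J [Tue 20:00, Wed 17:00] → before → no.
K [Tue 13:00, Wed 04:00] → before → no.
P [Wed 17:00, Fri 01:00] → overlaps → yes.
V [Sat 21:00, Sun 14:00] → overlapped-by → yes.
W [Tue 13:00, Thu 01:00] → before → no.
Result: C, E, G, H, P, V.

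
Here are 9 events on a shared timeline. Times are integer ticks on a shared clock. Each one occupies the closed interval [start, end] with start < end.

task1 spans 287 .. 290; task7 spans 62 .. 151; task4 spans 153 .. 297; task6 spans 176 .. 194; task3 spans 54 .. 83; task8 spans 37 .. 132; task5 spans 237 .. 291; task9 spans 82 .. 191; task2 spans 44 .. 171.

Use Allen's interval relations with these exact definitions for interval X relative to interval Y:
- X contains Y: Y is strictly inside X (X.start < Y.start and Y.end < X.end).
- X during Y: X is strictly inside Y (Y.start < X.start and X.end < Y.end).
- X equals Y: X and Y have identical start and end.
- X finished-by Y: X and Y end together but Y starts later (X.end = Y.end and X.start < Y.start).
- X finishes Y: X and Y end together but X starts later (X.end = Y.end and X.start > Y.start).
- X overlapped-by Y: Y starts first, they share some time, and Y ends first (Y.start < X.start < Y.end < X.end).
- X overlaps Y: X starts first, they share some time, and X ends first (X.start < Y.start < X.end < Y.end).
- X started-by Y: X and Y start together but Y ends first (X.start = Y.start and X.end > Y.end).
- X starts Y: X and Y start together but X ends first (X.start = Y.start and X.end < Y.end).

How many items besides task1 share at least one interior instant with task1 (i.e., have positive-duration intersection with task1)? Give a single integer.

Target task1 = [287, 290].
task2 [44, 171] → before → no.
task3 [54, 83] → before → no.
task4 [153, 297] → contains → counts.
task5 [237, 291] → contains → counts.
task6 [176, 194] → before → no.
task7 [62, 151] → before → no.
task8 [37, 132] → before → no.
task9 [82, 191] → before → no.
Total: 2.

2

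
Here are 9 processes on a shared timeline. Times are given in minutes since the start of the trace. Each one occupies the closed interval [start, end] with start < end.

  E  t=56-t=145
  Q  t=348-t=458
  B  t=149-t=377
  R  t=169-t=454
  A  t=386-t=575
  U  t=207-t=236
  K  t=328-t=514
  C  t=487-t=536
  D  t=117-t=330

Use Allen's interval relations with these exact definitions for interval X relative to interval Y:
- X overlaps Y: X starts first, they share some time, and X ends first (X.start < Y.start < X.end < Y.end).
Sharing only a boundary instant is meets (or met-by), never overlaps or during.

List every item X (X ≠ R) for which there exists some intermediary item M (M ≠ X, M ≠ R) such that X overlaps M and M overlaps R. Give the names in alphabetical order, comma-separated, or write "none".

Target R = [t=169, t=454].
Intermediaries M with M overlaps R: B, D.
Via B — items with X overlaps B: D.
Via D — items with X overlaps D: E.
Union: D, E.

D, E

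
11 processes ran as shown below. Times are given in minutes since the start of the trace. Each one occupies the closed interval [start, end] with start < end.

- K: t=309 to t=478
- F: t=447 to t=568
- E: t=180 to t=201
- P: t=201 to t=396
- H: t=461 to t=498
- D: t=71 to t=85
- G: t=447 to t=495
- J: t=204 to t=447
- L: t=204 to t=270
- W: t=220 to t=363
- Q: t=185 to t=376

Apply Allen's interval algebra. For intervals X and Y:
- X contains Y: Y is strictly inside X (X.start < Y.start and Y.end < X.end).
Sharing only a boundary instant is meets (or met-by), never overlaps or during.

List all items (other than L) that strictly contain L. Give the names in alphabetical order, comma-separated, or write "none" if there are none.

P, Q

Target L = [t=204, t=270].
D [t=71, t=85] → before → no.
E [t=180, t=201] → before → no.
F [t=447, t=568] → after → no.
G [t=447, t=495] → after → no.
H [t=461, t=498] → after → no.
J [t=204, t=447] → started-by → no.
K [t=309, t=478] → after → no.
P [t=201, t=396] → contains → yes.
Q [t=185, t=376] → contains → yes.
W [t=220, t=363] → overlapped-by → no.
Result: P, Q.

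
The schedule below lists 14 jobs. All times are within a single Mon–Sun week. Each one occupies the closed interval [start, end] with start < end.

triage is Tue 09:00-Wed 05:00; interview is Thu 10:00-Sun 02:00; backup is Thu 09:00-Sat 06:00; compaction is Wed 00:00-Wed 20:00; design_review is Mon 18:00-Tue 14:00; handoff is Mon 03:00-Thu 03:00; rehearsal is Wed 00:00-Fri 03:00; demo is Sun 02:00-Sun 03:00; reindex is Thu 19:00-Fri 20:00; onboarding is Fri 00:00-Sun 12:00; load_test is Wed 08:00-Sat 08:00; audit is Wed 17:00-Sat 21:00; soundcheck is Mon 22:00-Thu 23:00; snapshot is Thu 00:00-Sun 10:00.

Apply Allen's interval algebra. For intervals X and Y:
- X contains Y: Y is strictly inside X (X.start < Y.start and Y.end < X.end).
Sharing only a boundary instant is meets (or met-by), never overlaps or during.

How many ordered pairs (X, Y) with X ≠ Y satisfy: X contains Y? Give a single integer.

Checking all 182 ordered pairs for relation 'contains'; matching pairs in alphabetical order:
(audit, backup): audit contains backup ✓
(audit, reindex): audit contains reindex ✓
(backup, reindex): backup contains reindex ✓
(handoff, compaction): handoff contains compaction ✓
(handoff, design_review): handoff contains design_review ✓
(handoff, triage): handoff contains triage ✓
(interview, reindex): interview contains reindex ✓
(load_test, backup): load_test contains backup ✓
(load_test, reindex): load_test contains reindex ✓
(onboarding, demo): onboarding contains demo ✓
(snapshot, backup): snapshot contains backup ✓
(snapshot, demo): snapshot contains demo ✓
(snapshot, interview): snapshot contains interview ✓
(snapshot, reindex): snapshot contains reindex ✓
(soundcheck, compaction): soundcheck contains compaction ✓
(soundcheck, triage): soundcheck contains triage ✓
Count: 16.

16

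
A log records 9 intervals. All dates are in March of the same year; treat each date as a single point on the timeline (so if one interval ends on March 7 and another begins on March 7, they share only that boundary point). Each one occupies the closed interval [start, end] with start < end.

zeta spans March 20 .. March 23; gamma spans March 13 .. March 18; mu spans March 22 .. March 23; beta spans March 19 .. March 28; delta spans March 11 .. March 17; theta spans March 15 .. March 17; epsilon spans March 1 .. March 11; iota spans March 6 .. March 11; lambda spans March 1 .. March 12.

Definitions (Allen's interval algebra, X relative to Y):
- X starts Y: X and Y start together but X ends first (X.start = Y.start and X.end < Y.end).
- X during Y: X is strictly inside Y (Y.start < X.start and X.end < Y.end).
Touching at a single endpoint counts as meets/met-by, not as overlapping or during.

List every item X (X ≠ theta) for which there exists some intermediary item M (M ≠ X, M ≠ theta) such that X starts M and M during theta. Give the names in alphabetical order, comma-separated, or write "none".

none

Target theta = [March 15, March 17].
Intermediaries M with M during theta: none.
Union: none.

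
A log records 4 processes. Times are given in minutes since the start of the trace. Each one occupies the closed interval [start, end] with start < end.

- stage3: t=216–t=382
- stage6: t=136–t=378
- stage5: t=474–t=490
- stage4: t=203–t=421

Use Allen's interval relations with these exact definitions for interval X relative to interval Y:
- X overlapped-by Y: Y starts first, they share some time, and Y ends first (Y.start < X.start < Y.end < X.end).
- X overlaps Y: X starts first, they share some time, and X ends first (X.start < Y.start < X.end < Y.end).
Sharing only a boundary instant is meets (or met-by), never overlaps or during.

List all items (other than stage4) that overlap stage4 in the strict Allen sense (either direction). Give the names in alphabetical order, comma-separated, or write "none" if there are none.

stage6

Target stage4 = [t=203, t=421].
stage3 [t=216, t=382] → during → no.
stage5 [t=474, t=490] → after → no.
stage6 [t=136, t=378] → overlaps → yes.
Result: stage6.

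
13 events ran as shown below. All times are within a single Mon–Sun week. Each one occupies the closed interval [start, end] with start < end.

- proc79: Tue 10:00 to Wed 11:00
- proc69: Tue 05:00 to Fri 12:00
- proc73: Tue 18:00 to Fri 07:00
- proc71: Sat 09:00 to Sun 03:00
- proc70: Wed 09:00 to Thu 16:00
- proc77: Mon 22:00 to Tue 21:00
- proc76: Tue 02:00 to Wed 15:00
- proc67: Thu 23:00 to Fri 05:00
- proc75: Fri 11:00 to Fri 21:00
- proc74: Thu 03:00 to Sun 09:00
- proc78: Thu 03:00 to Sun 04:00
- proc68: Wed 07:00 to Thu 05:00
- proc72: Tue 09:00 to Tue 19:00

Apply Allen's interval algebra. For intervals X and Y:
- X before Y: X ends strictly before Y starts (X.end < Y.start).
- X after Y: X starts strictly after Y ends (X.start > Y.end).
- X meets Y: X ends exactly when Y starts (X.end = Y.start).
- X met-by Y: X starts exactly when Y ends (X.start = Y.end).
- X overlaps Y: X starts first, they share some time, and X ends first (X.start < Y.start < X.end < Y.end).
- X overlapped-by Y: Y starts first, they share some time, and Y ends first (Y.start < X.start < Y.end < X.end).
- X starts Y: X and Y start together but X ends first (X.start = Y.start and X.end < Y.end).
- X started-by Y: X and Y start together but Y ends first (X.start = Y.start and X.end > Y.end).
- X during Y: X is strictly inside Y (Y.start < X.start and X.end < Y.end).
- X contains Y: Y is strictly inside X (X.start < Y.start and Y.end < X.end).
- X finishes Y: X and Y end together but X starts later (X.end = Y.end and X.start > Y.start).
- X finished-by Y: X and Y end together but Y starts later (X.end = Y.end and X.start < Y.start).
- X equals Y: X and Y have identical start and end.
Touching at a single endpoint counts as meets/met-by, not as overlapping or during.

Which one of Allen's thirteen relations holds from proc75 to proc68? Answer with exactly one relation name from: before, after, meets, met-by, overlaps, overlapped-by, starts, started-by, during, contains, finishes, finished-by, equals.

proc75 = [Fri 11:00, Fri 21:00]; proc68 = [Wed 07:00, Thu 05:00].
Compare endpoints: proc75.start > proc68.start, proc75.start > proc68.end, proc75.end > proc68.start, proc75.end > proc68.end.
That pattern is 'after'.

after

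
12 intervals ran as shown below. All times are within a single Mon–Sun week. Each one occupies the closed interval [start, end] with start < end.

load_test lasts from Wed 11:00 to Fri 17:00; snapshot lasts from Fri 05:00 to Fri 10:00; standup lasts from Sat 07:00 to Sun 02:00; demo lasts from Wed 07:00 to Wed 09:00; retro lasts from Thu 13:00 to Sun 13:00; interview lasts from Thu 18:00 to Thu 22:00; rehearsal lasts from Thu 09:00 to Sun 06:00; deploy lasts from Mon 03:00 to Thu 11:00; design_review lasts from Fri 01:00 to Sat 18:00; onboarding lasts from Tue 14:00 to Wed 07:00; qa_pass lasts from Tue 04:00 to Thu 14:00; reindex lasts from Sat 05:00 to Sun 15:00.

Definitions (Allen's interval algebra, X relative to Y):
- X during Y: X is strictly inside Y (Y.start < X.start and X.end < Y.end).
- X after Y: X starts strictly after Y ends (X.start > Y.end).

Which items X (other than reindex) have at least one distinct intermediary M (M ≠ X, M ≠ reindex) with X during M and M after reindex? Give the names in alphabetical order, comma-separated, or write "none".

none

Target reindex = [Sat 05:00, Sun 15:00].
Intermediaries M with M after reindex: none.
Union: none.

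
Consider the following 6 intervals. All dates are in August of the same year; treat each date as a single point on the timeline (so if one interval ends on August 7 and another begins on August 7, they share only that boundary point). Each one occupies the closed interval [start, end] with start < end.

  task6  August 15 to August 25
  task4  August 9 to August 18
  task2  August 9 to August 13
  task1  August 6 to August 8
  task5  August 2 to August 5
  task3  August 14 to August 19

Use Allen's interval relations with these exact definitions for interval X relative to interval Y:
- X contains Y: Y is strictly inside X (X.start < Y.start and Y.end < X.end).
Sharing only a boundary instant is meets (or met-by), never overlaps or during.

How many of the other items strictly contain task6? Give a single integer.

Target task6 = [August 15, August 25].
task1 [August 6, August 8] → before → no.
task2 [August 9, August 13] → before → no.
task3 [August 14, August 19] → overlaps → no.
task4 [August 9, August 18] → overlaps → no.
task5 [August 2, August 5] → before → no.
Total: 0.

0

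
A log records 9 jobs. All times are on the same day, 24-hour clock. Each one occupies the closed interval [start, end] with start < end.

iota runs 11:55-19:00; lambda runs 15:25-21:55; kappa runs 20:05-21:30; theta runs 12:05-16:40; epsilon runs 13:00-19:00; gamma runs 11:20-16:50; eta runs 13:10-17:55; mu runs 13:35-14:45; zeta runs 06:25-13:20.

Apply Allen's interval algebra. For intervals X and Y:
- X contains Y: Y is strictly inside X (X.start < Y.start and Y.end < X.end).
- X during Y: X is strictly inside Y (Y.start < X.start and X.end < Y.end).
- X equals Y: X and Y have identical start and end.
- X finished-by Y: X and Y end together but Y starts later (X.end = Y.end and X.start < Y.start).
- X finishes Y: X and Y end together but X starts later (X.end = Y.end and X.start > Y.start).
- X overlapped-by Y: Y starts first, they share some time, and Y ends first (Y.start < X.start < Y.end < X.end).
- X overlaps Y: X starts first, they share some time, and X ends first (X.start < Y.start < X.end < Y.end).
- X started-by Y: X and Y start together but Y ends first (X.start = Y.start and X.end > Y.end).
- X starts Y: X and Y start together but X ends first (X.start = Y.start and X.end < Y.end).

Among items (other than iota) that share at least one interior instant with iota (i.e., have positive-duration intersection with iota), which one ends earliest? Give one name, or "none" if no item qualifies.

zeta

Target iota = [11:55, 19:00].
epsilon [13:00, 19:00] → finishes → candidate.
eta [13:10, 17:55] → during → candidate.
gamma [11:20, 16:50] → overlaps → candidate.
kappa [20:05, 21:30] → after → excluded.
lambda [15:25, 21:55] → overlapped-by → candidate.
mu [13:35, 14:45] → during → candidate.
theta [12:05, 16:40] → during → candidate.
zeta [06:25, 13:20] → overlaps → candidate.
Among candidates, earliest end is 13:20 → zeta.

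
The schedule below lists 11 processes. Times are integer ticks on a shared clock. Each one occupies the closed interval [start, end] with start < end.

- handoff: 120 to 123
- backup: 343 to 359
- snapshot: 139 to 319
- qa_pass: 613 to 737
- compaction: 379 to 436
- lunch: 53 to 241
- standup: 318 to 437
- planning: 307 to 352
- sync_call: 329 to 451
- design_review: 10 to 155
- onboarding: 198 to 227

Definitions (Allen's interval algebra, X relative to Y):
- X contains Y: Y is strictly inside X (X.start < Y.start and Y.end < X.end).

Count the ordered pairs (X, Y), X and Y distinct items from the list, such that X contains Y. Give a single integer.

8

Checking all 110 ordered pairs for relation 'contains'; matching pairs in alphabetical order:
(design_review, handoff): design_review contains handoff ✓
(lunch, handoff): lunch contains handoff ✓
(lunch, onboarding): lunch contains onboarding ✓
(snapshot, onboarding): snapshot contains onboarding ✓
(standup, backup): standup contains backup ✓
(standup, compaction): standup contains compaction ✓
(sync_call, backup): sync_call contains backup ✓
(sync_call, compaction): sync_call contains compaction ✓
Count: 8.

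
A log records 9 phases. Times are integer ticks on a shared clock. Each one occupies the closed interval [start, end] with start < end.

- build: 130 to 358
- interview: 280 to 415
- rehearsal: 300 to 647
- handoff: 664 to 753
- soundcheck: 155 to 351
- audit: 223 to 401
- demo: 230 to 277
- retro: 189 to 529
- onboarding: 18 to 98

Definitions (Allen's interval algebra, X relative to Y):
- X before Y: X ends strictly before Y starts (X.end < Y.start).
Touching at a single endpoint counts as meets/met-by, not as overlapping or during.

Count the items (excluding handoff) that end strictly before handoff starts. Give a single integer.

8

Target handoff = [664, 753].
audit [223, 401] → before → counts.
build [130, 358] → before → counts.
demo [230, 277] → before → counts.
interview [280, 415] → before → counts.
onboarding [18, 98] → before → counts.
rehearsal [300, 647] → before → counts.
retro [189, 529] → before → counts.
soundcheck [155, 351] → before → counts.
Total: 8.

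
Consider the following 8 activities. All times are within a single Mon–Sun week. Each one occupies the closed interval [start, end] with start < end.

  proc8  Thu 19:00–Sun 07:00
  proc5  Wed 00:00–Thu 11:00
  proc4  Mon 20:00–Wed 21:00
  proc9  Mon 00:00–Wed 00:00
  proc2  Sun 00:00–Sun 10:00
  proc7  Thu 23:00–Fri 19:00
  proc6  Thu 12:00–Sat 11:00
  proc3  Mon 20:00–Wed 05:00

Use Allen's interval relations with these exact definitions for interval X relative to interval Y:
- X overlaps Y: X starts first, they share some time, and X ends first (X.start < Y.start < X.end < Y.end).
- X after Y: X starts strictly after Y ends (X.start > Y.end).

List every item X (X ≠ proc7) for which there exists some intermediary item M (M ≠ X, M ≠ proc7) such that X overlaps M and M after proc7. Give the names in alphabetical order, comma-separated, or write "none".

Target proc7 = [Thu 23:00, Fri 19:00].
Intermediaries M with M after proc7: proc2.
Via proc2 — items with X overlaps proc2: proc8.
Union: proc8.

proc8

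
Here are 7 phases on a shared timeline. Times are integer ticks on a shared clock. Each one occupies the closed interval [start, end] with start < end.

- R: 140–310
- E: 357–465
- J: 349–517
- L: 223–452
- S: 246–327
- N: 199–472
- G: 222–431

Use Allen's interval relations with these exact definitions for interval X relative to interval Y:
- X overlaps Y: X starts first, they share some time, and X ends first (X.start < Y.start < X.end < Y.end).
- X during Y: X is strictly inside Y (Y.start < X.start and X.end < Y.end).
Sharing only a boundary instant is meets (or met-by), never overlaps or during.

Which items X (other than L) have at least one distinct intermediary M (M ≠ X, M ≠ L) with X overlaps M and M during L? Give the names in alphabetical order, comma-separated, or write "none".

R

Target L = [223, 452].
Intermediaries M with M during L: S.
Via S — items with X overlaps S: R.
Union: R.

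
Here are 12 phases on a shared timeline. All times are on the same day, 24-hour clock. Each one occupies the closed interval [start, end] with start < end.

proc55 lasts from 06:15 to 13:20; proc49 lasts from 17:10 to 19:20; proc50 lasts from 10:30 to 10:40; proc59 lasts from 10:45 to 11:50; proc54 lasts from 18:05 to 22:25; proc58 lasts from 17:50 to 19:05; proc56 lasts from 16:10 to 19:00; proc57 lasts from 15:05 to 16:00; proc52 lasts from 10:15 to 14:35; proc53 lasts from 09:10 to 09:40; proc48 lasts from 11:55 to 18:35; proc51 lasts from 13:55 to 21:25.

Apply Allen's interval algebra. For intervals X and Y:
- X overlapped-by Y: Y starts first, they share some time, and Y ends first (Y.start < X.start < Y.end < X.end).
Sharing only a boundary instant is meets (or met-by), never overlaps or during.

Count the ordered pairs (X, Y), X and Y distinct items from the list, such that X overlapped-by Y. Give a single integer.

15

Checking all 132 ordered pairs for relation 'overlapped-by'; matching pairs in alphabetical order:
(proc48, proc52): proc48 overlapped-by proc52 ✓
(proc48, proc55): proc48 overlapped-by proc55 ✓
(proc49, proc48): proc49 overlapped-by proc48 ✓
(proc49, proc56): proc49 overlapped-by proc56 ✓
(proc51, proc48): proc51 overlapped-by proc48 ✓
(proc51, proc52): proc51 overlapped-by proc52 ✓
(proc52, proc55): proc52 overlapped-by proc55 ✓
(proc54, proc48): proc54 overlapped-by proc48 ✓
(proc54, proc49): proc54 overlapped-by proc49 ✓
(proc54, proc51): proc54 overlapped-by proc51 ✓
(proc54, proc56): proc54 overlapped-by proc56 ✓
(proc54, proc58): proc54 overlapped-by proc58 ✓
(proc56, proc48): proc56 overlapped-by proc48 ✓
(proc58, proc48): proc58 overlapped-by proc48 ✓
(proc58, proc56): proc58 overlapped-by proc56 ✓
Count: 15.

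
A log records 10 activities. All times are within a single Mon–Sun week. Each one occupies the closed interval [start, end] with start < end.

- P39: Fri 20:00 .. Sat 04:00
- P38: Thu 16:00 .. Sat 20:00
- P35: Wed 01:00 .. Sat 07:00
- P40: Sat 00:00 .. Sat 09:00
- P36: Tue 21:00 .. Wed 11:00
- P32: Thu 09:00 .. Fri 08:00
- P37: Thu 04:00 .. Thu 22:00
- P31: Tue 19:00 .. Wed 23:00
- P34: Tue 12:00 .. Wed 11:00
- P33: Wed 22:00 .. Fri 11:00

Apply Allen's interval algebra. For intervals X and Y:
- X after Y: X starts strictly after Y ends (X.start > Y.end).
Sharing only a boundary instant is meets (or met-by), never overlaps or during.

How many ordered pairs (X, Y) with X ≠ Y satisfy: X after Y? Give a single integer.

Checking all 90 ordered pairs for relation 'after'; matching pairs in alphabetical order:
(P32, P31): P32 after P31 ✓
(P32, P34): P32 after P34 ✓
(P32, P36): P32 after P36 ✓
(P33, P34): P33 after P34 ✓
(P33, P36): P33 after P36 ✓
(P37, P31): P37 after P31 ✓
(P37, P34): P37 after P34 ✓
(P37, P36): P37 after P36 ✓
(P38, P31): P38 after P31 ✓
(P38, P34): P38 after P34 ✓
(P38, P36): P38 after P36 ✓
(P39, P31): P39 after P31 ✓
(P39, P32): P39 after P32 ✓
(P39, P33): P39 after P33 ✓
(P39, P34): P39 after P34 ✓
(P39, P36): P39 after P36 ✓
(P39, P37): P39 after P37 ✓
(P40, P31): P40 after P31 ✓
(P40, P32): P40 after P32 ✓
(P40, P33): P40 after P33 ✓
(P40, P34): P40 after P34 ✓
(P40, P36): P40 after P36 ✓
(P40, P37): P40 after P37 ✓
Count: 23.

23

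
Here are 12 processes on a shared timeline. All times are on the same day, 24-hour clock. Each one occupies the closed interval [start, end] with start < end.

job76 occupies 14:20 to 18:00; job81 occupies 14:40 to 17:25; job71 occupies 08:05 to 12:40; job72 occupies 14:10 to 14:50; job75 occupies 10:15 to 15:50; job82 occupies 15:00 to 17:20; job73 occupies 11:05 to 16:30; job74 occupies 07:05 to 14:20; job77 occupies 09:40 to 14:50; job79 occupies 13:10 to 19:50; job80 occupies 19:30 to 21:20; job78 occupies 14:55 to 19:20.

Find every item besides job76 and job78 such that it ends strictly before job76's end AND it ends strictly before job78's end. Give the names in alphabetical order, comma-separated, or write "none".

job71, job72, job73, job74, job75, job77, job81, job82

Conditions: its end is strictly before job76's end (X.end < 18:00) AND its end is strictly before job78's end (X.end < 19:20).
job71: end 12:40 < 18:00? ✓; end 12:40 < 19:20? ✓ → yes.
job72: end 14:50 < 18:00? ✓; end 14:50 < 19:20? ✓ → yes.
job73: end 16:30 < 18:00? ✓; end 16:30 < 19:20? ✓ → yes.
job74: end 14:20 < 18:00? ✓; end 14:20 < 19:20? ✓ → yes.
job75: end 15:50 < 18:00? ✓; end 15:50 < 19:20? ✓ → yes.
job77: end 14:50 < 18:00? ✓; end 14:50 < 19:20? ✓ → yes.
job79: end 19:50 < 18:00? ✗; end 19:50 < 19:20? ✗ → no.
job80: end 21:20 < 18:00? ✗; end 21:20 < 19:20? ✗ → no.
job81: end 17:25 < 18:00? ✓; end 17:25 < 19:20? ✓ → yes.
job82: end 17:20 < 18:00? ✓; end 17:20 < 19:20? ✓ → yes.
Result: job71, job72, job73, job74, job75, job77, job81, job82.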